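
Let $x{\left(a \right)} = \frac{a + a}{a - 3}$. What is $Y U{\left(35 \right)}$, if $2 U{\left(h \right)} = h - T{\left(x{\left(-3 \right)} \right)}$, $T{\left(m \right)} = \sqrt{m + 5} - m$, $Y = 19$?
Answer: $342 - \frac{19 \sqrt{6}}{2} \approx 318.73$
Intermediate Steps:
$x{\left(a \right)} = \frac{2 a}{-3 + a}$
$T{\left(m \right)} = \sqrt{5 + m} - m$
$U{\left(h \right)} = \frac{1}{2} + \frac{h}{2} - \frac{\sqrt{6}}{2}$ ($U{\left(h \right)} = \frac{h - \left(\sqrt{5 + 2 \left(-3\right) \frac{1}{-3 - 3}} - 2 \left(-3\right) \frac{1}{-3 - 3}\right)}{2} = \frac{h - \left(\sqrt{5 + 2 \left(-3\right) \frac{1}{-6}} - 2 \left(-3\right) \frac{1}{-6}\right)}{2} = \frac{h - \left(\sqrt{5 + 2 \left(-3\right) \left(- \frac{1}{6}\right)} - 2 \left(-3\right) \left(- \frac{1}{6}\right)\right)}{2} = \frac{h - \left(\sqrt{5 + 1} - 1\right)}{2} = \frac{h - \left(\sqrt{6} - 1\right)}{2} = \frac{h - \left(-1 + \sqrt{6}\right)}{2} = \frac{h + \left(1 - \sqrt{6}\right)}{2} = \frac{1 + h - \sqrt{6}}{2} = \frac{1}{2} + \frac{h}{2} - \frac{\sqrt{6}}{2}$)
$Y U{\left(35 \right)} = 19 \left(\frac{1}{2} + \frac{1}{2} \cdot 35 - \frac{\sqrt{6}}{2}\right) = 19 \left(\frac{1}{2} + \frac{35}{2} - \frac{\sqrt{6}}{2}\right) = 19 \left(18 - \frac{\sqrt{6}}{2}\right) = 342 - \frac{19 \sqrt{6}}{2}$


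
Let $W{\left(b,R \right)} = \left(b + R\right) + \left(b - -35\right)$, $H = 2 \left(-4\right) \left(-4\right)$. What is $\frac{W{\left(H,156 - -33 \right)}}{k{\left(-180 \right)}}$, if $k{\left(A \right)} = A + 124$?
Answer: $- \frac{36}{7} \approx -5.1429$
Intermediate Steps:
$k{\left(A \right)} = 124 + A$
$H = 32$ ($H = \left(-8\right) \left(-4\right) = 32$)
$W{\left(b,R \right)} = 35 + R + 2 b$ ($W{\left(b,R \right)} = \left(R + b\right) + \left(b + 35\right) = \left(R + b\right) + \left(35 + b\right) = 35 + R + 2 b$)
$\frac{W{\left(H,156 - -33 \right)}}{k{\left(-180 \right)}} = \frac{35 + \left(156 - -33\right) + 2 \cdot 32}{124 - 180} = \frac{35 + \left(156 + 33\right) + 64}{-56} = \left(35 + 189 + 64\right) \left(- \frac{1}{56}\right) = 288 \left(- \frac{1}{56}\right) = - \frac{36}{7}$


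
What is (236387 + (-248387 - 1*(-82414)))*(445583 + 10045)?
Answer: 32082589992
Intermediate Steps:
(236387 + (-248387 - 1*(-82414)))*(445583 + 10045) = (236387 + (-248387 + 82414))*455628 = (236387 - 165973)*455628 = 70414*455628 = 32082589992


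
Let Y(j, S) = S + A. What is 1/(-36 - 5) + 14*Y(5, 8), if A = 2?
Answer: 5739/41 ≈ 139.98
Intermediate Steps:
Y(j, S) = 2 + S (Y(j, S) = S + 2 = 2 + S)
1/(-36 - 5) + 14*Y(5, 8) = 1/(-36 - 5) + 14*(2 + 8) = 1/(-41) + 14*10 = -1/41 + 140 = 5739/41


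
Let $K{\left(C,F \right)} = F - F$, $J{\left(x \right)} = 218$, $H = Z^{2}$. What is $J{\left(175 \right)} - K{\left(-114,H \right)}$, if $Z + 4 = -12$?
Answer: $218$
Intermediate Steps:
$Z = -16$ ($Z = -4 - 12 = -16$)
$H = 256$ ($H = \left(-16\right)^{2} = 256$)
$K{\left(C,F \right)} = 0$
$J{\left(175 \right)} - K{\left(-114,H \right)} = 218 - 0 = 218 + 0 = 218$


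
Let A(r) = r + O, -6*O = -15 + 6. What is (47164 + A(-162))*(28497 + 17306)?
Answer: 4305802621/2 ≈ 2.1529e+9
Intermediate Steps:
O = 3/2 (O = -(-15 + 6)/6 = -1/6*(-9) = 3/2 ≈ 1.5000)
A(r) = 3/2 + r (A(r) = r + 3/2 = 3/2 + r)
(47164 + A(-162))*(28497 + 17306) = (47164 + (3/2 - 162))*(28497 + 17306) = (47164 - 321/2)*45803 = (94007/2)*45803 = 4305802621/2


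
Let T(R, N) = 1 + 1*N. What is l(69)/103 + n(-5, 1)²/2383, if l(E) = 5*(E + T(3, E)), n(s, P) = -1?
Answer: 1656288/245449 ≈ 6.7480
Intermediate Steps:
T(R, N) = 1 + N
l(E) = 5 + 10*E (l(E) = 5*(E + (1 + E)) = 5*(1 + 2*E) = 5 + 10*E)
l(69)/103 + n(-5, 1)²/2383 = (5 + 10*69)/103 + (-1)²/2383 = (5 + 690)*(1/103) + 1*(1/2383) = 695*(1/103) + 1/2383 = 695/103 + 1/2383 = 1656288/245449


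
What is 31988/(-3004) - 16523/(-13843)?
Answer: -98293698/10396093 ≈ -9.4549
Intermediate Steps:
31988/(-3004) - 16523/(-13843) = 31988*(-1/3004) - 16523*(-1/13843) = -7997/751 + 16523/13843 = -98293698/10396093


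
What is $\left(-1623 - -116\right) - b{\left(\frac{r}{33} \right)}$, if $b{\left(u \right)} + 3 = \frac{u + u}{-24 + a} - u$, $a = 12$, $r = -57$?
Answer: $- \frac{99397}{66} \approx -1506.0$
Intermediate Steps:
$b{\left(u \right)} = -3 - \frac{7 u}{6}$ ($b{\left(u \right)} = -3 - \left(u - \frac{u + u}{-24 + 12}\right) = -3 - \left(u - \frac{2 u}{-12}\right) = -3 - \left(u - 2 u \left(- \frac{1}{12}\right)\right) = -3 - \frac{7 u}{6}$)
$\left(-1623 - -116\right) - b{\left(\frac{r}{33} \right)} = \left(-1623 - -116\right) - \left(-3 - \frac{7 \left(- \frac{57}{33}\right)}{6}\right) = \left(-1623 + 116\right) - \left(-3 - \frac{7 \left(\left(-57\right) \frac{1}{33}\right)}{6}\right) = -1507 - \left(-3 - - \frac{133}{66}\right) = -1507 - \left(-3 + \frac{133}{66}\right) = -1507 - - \frac{65}{66} = -1507 + \frac{65}{66} = - \frac{99397}{66}$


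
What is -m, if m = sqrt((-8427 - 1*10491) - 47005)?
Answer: -I*sqrt(65923) ≈ -256.75*I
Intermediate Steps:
m = I*sqrt(65923) (m = sqrt((-8427 - 10491) - 47005) = sqrt(-18918 - 47005) = sqrt(-65923) = I*sqrt(65923) ≈ 256.75*I)
-m = -I*sqrt(65923)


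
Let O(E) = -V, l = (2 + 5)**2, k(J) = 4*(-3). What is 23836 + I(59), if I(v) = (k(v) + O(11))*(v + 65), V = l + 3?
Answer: 15900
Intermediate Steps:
k(J) = -12
l = 49 (l = 7**2 = 49)
V = 52 (V = 49 + 3 = 52)
O(E) = -52 (O(E) = -1*52 = -52)
I(v) = -4160 - 64*v (I(v) = (-12 - 52)*(v + 65) = -64*(65 + v) = -4160 - 64*v)
23836 + I(59) = 23836 + (-4160 - 64*59) = 23836 + (-4160 - 3776) = 23836 - 7936 = 15900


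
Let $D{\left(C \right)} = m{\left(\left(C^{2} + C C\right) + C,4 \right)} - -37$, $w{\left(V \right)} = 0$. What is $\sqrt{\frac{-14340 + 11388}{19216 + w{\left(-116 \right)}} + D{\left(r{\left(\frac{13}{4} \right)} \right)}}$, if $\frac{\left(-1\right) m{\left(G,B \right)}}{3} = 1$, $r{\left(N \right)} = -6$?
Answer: $\frac{\sqrt{195280198}}{2402} \approx 5.8178$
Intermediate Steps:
$m{\left(G,B \right)} = -3$ ($m{\left(G,B \right)} = \left(-3\right) 1 = -3$)
$D{\left(C \right)} = 34$ ($D{\left(C \right)} = -3 - -37 = -3 + 37 = 34$)
$\sqrt{\frac{-14340 + 11388}{19216 + w{\left(-116 \right)}} + D{\left(r{\left(\frac{13}{4} \right)} \right)}} = \sqrt{\frac{-14340 + 11388}{19216 + 0} + 34} = \sqrt{- \frac{2952}{19216} + 34} = \sqrt{\left(-2952\right) \frac{1}{19216} + 34} = \sqrt{- \frac{369}{2402} + 34} = \sqrt{\frac{81299}{2402}} = \frac{\sqrt{195280198}}{2402}$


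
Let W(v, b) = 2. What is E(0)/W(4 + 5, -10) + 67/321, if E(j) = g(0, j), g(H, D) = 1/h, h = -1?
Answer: -187/642 ≈ -0.29128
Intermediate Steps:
g(H, D) = -1 (g(H, D) = 1/(-1) = -1)
E(j) = -1
E(0)/W(4 + 5, -10) + 67/321 = -1/2 + 67/321 = -187/642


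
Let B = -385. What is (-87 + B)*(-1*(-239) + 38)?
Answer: -130744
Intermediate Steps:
(-87 + B)*(-1*(-239) + 38) = (-87 - 385)*(-1*(-239) + 38) = -472*(239 + 38) = -472*277 = -130744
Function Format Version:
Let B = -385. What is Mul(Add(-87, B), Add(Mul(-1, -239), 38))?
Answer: -130744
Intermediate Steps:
Mul(Add(-87, B), Add(Mul(-1, -239), 38)) = Mul(Add(-87, -385), Add(Mul(-1, -239), 38)) = Mul(-472, Add(239, 38)) = Mul(-472, 277) = -130744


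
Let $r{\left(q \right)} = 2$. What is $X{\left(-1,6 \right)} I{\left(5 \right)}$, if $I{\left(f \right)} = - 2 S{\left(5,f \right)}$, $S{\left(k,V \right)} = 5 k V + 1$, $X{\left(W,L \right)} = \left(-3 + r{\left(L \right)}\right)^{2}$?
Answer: $-252$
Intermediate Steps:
$X{\left(W,L \right)} = 1$ ($X{\left(W,L \right)} = \left(-3 + 2\right)^{2} = \left(-1\right)^{2} = 1$)
$S{\left(k,V \right)} = 1 + 5 V k$ ($S{\left(k,V \right)} = 5 V k + 1 = 1 + 5 V k$)
$I{\left(f \right)} = -2 - 50 f$ ($I{\left(f \right)} = - 2 \left(1 + 5 f 5\right) = - 2 \left(1 + 25 f\right) = -2 - 50 f$)
$X{\left(-1,6 \right)} I{\left(5 \right)} = 1 \left(-2 - 250\right) = 1 \left(-252\right) = -252$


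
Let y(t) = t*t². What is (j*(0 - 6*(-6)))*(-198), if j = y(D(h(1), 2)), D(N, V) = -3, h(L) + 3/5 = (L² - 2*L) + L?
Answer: 192456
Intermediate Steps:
h(L) = -⅗ + L² - L (h(L) = -⅗ + ((L² - 2*L) + L) = -⅗ + (L² - L) = -⅗ + L² - L)
y(t) = t³
j = -27 (j = (-3)³ = -27)
(j*(0 - 6*(-6)))*(-198) = -27*(0 - 6*(-6))*(-198) = -27*(0 + 36)*(-198) = -27*36*(-198) = -972*(-198) = 192456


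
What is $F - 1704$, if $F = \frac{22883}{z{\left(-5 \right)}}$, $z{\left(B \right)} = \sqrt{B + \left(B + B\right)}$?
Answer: $-1704 - \frac{22883 i \sqrt{15}}{15} \approx -1704.0 - 5908.4 i$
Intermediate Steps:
$z{\left(B \right)} = \sqrt{3} \sqrt{B}$ ($z{\left(B \right)} = \sqrt{B + 2 B} = \sqrt{3 B} = \sqrt{3} \sqrt{B}$)
$F = - \frac{22883 i \sqrt{15}}{15}$ ($F = \frac{22883}{\sqrt{3} \sqrt{-5}} = \frac{22883}{\sqrt{3} i \sqrt{5}} = \frac{22883}{i \sqrt{15}} = 22883 \left(- \frac{i \sqrt{15}}{15}\right) = - \frac{22883 i \sqrt{15}}{15} \approx - 5908.4 i$)
$F - 1704 = - \frac{22883 i \sqrt{15}}{15} - 1704 = -1704 - \frac{22883 i \sqrt{15}}{15}$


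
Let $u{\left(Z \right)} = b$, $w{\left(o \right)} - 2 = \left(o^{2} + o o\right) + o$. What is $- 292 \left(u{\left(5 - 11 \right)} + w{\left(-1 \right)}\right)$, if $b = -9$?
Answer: $1752$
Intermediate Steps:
$w{\left(o \right)} = 2 + o + 2 o^{2}$ ($w{\left(o \right)} = 2 + \left(\left(o^{2} + o o\right) + o\right) = 2 + \left(\left(o^{2} + o^{2}\right) + o\right) = 2 + \left(2 o^{2} + o\right) = 2 + \left(o + 2 o^{2}\right) = 2 + o + 2 o^{2}$)
$u{\left(Z \right)} = -9$
$- 292 \left(u{\left(5 - 11 \right)} + w{\left(-1 \right)}\right) = - 292 \left(-9 + \left(2 - 1 + 2 \left(-1\right)^{2}\right)\right) = - 292 \left(-9 + \left(2 - 1 + 2 \cdot 1\right)\right) = - 292 \left(-9 + \left(2 - 1 + 2\right)\right) = - 292 \left(-9 + 3\right) = \left(-292\right) \left(-6\right) = 1752$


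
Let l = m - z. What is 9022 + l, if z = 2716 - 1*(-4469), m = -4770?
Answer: -2933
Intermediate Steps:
z = 7185 (z = 2716 + 4469 = 7185)
l = -11955 (l = -4770 - 1*7185 = -4770 - 7185 = -11955)
9022 + l = 9022 - 11955 = -2933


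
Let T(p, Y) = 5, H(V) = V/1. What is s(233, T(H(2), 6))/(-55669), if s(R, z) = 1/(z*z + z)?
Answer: -1/1670070 ≈ -5.9878e-7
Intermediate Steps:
H(V) = V (H(V) = V*1 = V)
s(R, z) = 1/(z + z²) (s(R, z) = 1/(z² + z) = 1/(z + z²))
s(233, T(H(2), 6))/(-55669) = (1/(5*(1 + 5)))/(-55669) = ((⅕)/6)*(-1/55669) = ((⅕)*(⅙))*(-1/55669) = (1/30)*(-1/55669) = -1/1670070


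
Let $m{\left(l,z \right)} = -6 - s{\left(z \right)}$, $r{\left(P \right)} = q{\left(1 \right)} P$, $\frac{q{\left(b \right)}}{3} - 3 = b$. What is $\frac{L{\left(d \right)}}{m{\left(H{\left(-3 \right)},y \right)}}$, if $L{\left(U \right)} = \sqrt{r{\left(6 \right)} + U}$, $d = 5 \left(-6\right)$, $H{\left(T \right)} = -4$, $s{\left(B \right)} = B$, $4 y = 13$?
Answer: $- \frac{4 \sqrt{42}}{37} \approx -0.70062$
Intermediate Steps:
$y = \frac{13}{4}$ ($y = \frac{1}{4} \cdot 13 = \frac{13}{4} \approx 3.25$)
$q{\left(b \right)} = 9 + 3 b$
$r{\left(P \right)} = 12 P$ ($r{\left(P \right)} = \left(9 + 3 \cdot 1\right) P = \left(9 + 3\right) P = 12 P$)
$m{\left(l,z \right)} = -6 - z$
$d = -30$
$L{\left(U \right)} = \sqrt{72 + U}$ ($L{\left(U \right)} = \sqrt{12 \cdot 6 + U} = \sqrt{72 + U}$)
$\frac{L{\left(d \right)}}{m{\left(H{\left(-3 \right)},y \right)}} = \frac{\sqrt{72 - 30}}{-6 - \frac{13}{4}} = \frac{\sqrt{42}}{-6 - \frac{13}{4}} = \frac{\sqrt{42}}{- \frac{37}{4}} = \sqrt{42} \left(- \frac{4}{37}\right) = - \frac{4 \sqrt{42}}{37}$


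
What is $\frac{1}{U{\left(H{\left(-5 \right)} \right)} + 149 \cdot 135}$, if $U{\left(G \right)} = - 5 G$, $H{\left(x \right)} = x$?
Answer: $\frac{1}{20140} \approx 4.9652 \cdot 10^{-5}$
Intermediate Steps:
$\frac{1}{U{\left(H{\left(-5 \right)} \right)} + 149 \cdot 135} = \frac{1}{\left(-5\right) \left(-5\right) + 149 \cdot 135} = \frac{1}{25 + 20115} = \frac{1}{20140}$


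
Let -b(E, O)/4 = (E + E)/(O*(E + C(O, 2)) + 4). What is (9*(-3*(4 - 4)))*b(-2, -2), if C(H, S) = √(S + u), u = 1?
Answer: 0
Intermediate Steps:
C(H, S) = √(1 + S) (C(H, S) = √(S + 1) = √(1 + S))
b(E, O) = -8*E/(4 + O*(E + √3)) (b(E, O) = -4*(E + E)/(O*(E + √(1 + 2)) + 4) = -4*2*E/(O*(E + √3) + 4) = -4*2*E/(4 + O*(E + √3)) = -8*E/(4 + O*(E + √3)))
(9*(-3*(4 - 4)))*b(-2, -2) = (9*(-3*(4 - 4)))*(-8*(-2)/(4 - 2*(-2) - 2*√3)) = (9*(-3*0))*(-8*(-2)/(4 + 4 - 2*√3)) = (9*0)*(-8*(-2)/(8 - 2*√3)) = 0*(16/(8 - 2*√3)) = 0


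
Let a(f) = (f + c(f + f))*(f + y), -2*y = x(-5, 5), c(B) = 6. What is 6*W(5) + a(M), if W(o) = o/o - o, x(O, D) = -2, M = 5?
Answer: 42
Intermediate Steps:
y = 1 (y = -1/2*(-2) = 1)
a(f) = (1 + f)*(6 + f) (a(f) = (f + 6)*(f + 1) = (6 + f)*(1 + f) = (1 + f)*(6 + f))
W(o) = 1 - o
6*W(5) + a(M) = 6*(1 - 1*5) + (6 + 5**2 + 7*5) = 6*(1 - 5) + (6 + 25 + 35) = 6*(-4) + 66 = -24 + 66 = 42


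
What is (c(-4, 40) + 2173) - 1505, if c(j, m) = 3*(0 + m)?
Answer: 788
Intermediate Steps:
c(j, m) = 3*m
(c(-4, 40) + 2173) - 1505 = (3*40 + 2173) - 1505 = (120 + 2173) - 1505 = 2293 - 1505 = 788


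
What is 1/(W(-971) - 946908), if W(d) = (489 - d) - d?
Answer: -1/944477 ≈ -1.0588e-6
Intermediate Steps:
W(d) = 489 - 2*d
1/(W(-971) - 946908) = 1/((489 - 2*(-971)) - 946908) = 1/((489 + 1942) - 946908) = 1/(2431 - 946908) = 1/(-944477) = -1/944477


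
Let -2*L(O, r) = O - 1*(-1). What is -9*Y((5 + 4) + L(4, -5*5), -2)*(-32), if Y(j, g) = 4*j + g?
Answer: 6912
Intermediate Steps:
L(O, r) = -½ - O/2 (L(O, r) = -(O - 1*(-1))/2 = -(O + 1)/2 = -(1 + O)/2 = -½ - O/2)
Y(j, g) = g + 4*j
-9*Y((5 + 4) + L(4, -5*5), -2)*(-32) = -9*(-2 + 4*((5 + 4) + (-½ - ½*4)))*(-32) = -9*(-2 + 4*(9 + (-½ - 2)))*(-32) = -9*(-2 + 4*(9 - 5/2))*(-32) = -9*(-2 + 4*(13/2))*(-32) = -9*(-2 + 26)*(-32) = -9*24*(-32) = -216*(-32) = 6912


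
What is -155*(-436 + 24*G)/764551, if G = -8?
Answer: 97340/764551 ≈ 0.12732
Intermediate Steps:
-155*(-436 + 24*G)/764551 = -155*(-436 + 24*(-8))/764551 = -155*(-436 - 192)*(1/764551) = -155*(-628)*(1/764551) = 97340*(1/764551) = 97340/764551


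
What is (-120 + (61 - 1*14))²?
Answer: 5329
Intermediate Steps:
(-120 + (61 - 1*14))² = (-120 + (61 - 14))² = (-120 + 47)² = (-73)² = 5329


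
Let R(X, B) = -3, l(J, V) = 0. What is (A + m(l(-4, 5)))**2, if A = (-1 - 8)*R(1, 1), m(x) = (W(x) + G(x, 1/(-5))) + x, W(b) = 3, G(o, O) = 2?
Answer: 1024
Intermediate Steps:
m(x) = 5 + x (m(x) = (3 + 2) + x = 5 + x)
A = 27 (A = (-1 - 8)*(-3) = -9*(-3) = 27)
(A + m(l(-4, 5)))**2 = (27 + (5 + 0))**2 = (27 + 5)**2 = 32**2 = 1024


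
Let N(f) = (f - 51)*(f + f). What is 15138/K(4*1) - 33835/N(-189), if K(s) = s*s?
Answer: 17159725/18144 ≈ 945.75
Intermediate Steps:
K(s) = s**2
N(f) = 2*f*(-51 + f) (N(f) = (-51 + f)*(2*f) = 2*f*(-51 + f))
15138/K(4*1) - 33835/N(-189) = 15138/((4*1)**2) - 33835*(-1/(378*(-51 - 189))) = 15138/(4**2) - 33835/(2*(-189)*(-240)) = 15138/16 - 33835/90720 = 15138*(1/16) - 33835*1/90720 = 7569/8 - 6767/18144 = 17159725/18144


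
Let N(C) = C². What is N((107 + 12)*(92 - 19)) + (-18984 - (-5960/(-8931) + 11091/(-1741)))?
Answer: 1173084428039296/15548871 ≈ 7.5445e+7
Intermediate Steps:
N((107 + 12)*(92 - 19)) + (-18984 - (-5960/(-8931) + 11091/(-1741))) = ((107 + 12)*(92 - 19))² + (-18984 - (-5960/(-8931) + 11091/(-1741))) = (119*73)² + (-18984 - (-5960*(-1/8931) + 11091*(-1/1741))) = 8687² + (-18984 - (5960/8931 - 11091/1741)) = 75463969 + (-18984 - 1*(-88677361/15548871)) = 75463969 + (-18984 + 88677361/15548871) = 75463969 - 295091089703/15548871 = 1173084428039296/15548871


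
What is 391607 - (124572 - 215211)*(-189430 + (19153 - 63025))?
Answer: -21145868371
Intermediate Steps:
391607 - (124572 - 215211)*(-189430 + (19153 - 63025)) = 391607 - (-90639)*(-189430 - 43872) = 391607 - (-90639)*(-233302) = 391607 - 1*21146259978 = 391607 - 21146259978 = -21145868371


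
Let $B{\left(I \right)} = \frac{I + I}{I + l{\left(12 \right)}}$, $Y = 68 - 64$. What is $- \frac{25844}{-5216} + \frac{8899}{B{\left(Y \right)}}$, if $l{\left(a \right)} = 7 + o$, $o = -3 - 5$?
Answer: $\frac{544759}{163} \approx 3342.1$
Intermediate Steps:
$o = -8$ ($o = -3 - 5 = -8$)
$l{\left(a \right)} = -1$ ($l{\left(a \right)} = 7 - 8 = -1$)
$Y = 4$ ($Y = 68 - 64 = 4$)
$B{\left(I \right)} = \frac{2 I}{-1 + I}$ ($B{\left(I \right)} = \frac{I + I}{I - 1} = \frac{2 I}{-1 + I}$)
$- \frac{25844}{-5216} + \frac{8899}{B{\left(Y \right)}} = - \frac{25844}{-5216} + \frac{8899}{2 \cdot 4 \frac{1}{-1 + 4}} = \left(-25844\right) \left(- \frac{1}{5216}\right) + \frac{8899}{2 \cdot 4 \cdot \frac{1}{3}} = \frac{6461}{1304} + \frac{8899}{2 \cdot 4 \cdot \frac{1}{3}} = \frac{6461}{1304} + \frac{8899}{\frac{8}{3}} = \frac{6461}{1304} + 8899 \cdot \frac{3}{8} = \frac{6461}{1304} + \frac{26697}{8} = \frac{544759}{163}$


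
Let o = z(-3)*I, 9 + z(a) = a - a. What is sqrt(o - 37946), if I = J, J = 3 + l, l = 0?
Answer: I*sqrt(37973) ≈ 194.87*I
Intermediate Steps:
J = 3 (J = 3 + 0 = 3)
z(a) = -9 (z(a) = -9 + (a - a) = -9 + 0 = -9)
I = 3
o = -27 (o = -9*3 = -27)
sqrt(o - 37946) = sqrt(-27 - 37946) = sqrt(-37973) = I*sqrt(37973)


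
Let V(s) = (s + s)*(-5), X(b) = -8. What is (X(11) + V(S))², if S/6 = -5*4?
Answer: 1420864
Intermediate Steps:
S = -120 (S = 6*(-5*4) = 6*(-20) = -120)
V(s) = -10*s (V(s) = (2*s)*(-5) = -10*s)
(X(11) + V(S))² = (-8 - 10*(-120))² = (-8 + 1200)² = 1192² = 1420864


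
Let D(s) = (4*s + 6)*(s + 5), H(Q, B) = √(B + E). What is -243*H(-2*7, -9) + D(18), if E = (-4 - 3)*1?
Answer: 1794 - 972*I ≈ 1794.0 - 972.0*I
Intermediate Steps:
E = -7 (E = -7*1 = -7)
H(Q, B) = √(-7 + B) (H(Q, B) = √(B - 7) = √(-7 + B))
D(s) = (5 + s)*(6 + 4*s) (D(s) = (6 + 4*s)*(5 + s) = (5 + s)*(6 + 4*s))
-243*H(-2*7, -9) + D(18) = -243*√(-7 - 9) + (30 + 4*18² + 26*18) = -972*I + (30 + 4*324 + 468) = -972*I + (30 + 1296 + 468) = -972*I + 1794 = 1794 - 972*I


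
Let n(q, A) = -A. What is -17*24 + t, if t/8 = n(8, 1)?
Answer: -416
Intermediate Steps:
t = -8 (t = 8*(-1*1) = 8*(-1) = -8)
-17*24 + t = -17*24 - 8 = -408 - 8 = -416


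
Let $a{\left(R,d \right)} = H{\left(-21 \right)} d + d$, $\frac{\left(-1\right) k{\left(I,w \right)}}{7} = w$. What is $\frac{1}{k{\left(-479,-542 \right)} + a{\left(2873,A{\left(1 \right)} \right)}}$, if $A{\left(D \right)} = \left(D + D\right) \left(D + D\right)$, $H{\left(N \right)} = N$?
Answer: $\frac{1}{3714} \approx 0.00026925$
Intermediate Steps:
$A{\left(D \right)} = 4 D^{2}$ ($A{\left(D \right)} = 2 D 2 D = 4 D^{2}$)
$k{\left(I,w \right)} = - 7 w$
$a{\left(R,d \right)} = - 20 d$ ($a{\left(R,d \right)} = - 21 d + d = - 20 d$)
$\frac{1}{k{\left(-479,-542 \right)} + a{\left(2873,A{\left(1 \right)} \right)}} = \frac{1}{\left(-7\right) \left(-542\right) - 20 \cdot 4 \cdot 1^{2}} = \frac{1}{3794 - 20 \cdot 4 \cdot 1} = \frac{1}{3794 - 80} = \frac{1}{3714}$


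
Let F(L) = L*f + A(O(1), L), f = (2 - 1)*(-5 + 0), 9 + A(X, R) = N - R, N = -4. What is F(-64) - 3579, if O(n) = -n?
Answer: -3208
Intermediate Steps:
A(X, R) = -13 - R (A(X, R) = -9 + (-4 - R) = -13 - R)
f = -5 (f = 1*(-5) = -5)
F(L) = -13 - 6*L (F(L) = L*(-5) + (-13 - L) = -5*L + (-13 - L) = -13 - 6*L)
F(-64) - 3579 = (-13 - 6*(-64)) - 3579 = (-13 + 384) - 3579 = 371 - 3579 = -3208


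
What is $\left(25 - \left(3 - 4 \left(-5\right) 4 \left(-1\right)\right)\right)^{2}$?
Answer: $10404$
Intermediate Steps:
$\left(25 - \left(3 - 4 \left(-5\right) 4 \left(-1\right)\right)\right)^{2} = \left(25 - \left(3 - \left(-20\right) 4 \left(-1\right)\right)\right)^{2} = \left(25 - -77\right)^{2} = \left(25 + \left(80 - 3\right)\right)^{2} = \left(25 + 77\right)^{2} = 102^{2} = 10404$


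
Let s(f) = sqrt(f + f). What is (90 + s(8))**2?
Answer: 8836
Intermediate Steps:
s(f) = sqrt(2)*sqrt(f) (s(f) = sqrt(2*f) = sqrt(2)*sqrt(f))
(90 + s(8))**2 = (90 + sqrt(2)*sqrt(8))**2 = (90 + sqrt(2)*(2*sqrt(2)))**2 = (90 + 4)**2 = 94**2 = 8836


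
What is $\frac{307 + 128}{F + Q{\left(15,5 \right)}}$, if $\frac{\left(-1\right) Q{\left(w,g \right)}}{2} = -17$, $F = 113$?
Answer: $\frac{145}{49} \approx 2.9592$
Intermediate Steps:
$Q{\left(w,g \right)} = 34$ ($Q{\left(w,g \right)} = \left(-2\right) \left(-17\right) = 34$)
$\frac{307 + 128}{F + Q{\left(15,5 \right)}} = \frac{307 + 128}{113 + 34} = \frac{435}{147} = 435 \cdot \frac{1}{147} = \frac{145}{49}$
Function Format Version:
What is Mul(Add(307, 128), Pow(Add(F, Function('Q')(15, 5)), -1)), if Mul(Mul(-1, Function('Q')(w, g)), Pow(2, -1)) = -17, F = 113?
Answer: Rational(145, 49) ≈ 2.9592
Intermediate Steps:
Function('Q')(w, g) = 34 (Function('Q')(w, g) = Mul(-2, -17) = 34)
Mul(Add(307, 128), Pow(Add(F, Function('Q')(15, 5)), -1)) = Mul(Add(307, 128), Pow(Add(113, 34), -1)) = Mul(435, Pow(147, -1)) = Mul(435, Rational(1, 147)) = Rational(145, 49)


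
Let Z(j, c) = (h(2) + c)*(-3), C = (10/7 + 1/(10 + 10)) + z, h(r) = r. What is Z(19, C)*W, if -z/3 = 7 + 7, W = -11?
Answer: -177969/140 ≈ -1271.2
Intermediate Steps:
z = -42 (z = -3*(7 + 7) = -3*14 = -42)
C = -5673/140 (C = (10/7 + 1/(10 + 10)) - 42 = (10*(1/7) + 1/20) - 42 = (10/7 + 1/20) - 42 = 207/140 - 42 = -5673/140 ≈ -40.521)
Z(j, c) = -6 - 3*c (Z(j, c) = (2 + c)*(-3) = -6 - 3*c)
Z(19, C)*W = (-6 - 3*(-5673/140))*(-11) = (-6 + 17019/140)*(-11) = (16179/140)*(-11) = -177969/140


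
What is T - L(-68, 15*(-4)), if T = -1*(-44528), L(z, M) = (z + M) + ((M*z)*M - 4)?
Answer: 289460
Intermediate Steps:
L(z, M) = -4 + M + z + z*M² (L(z, M) = (M + z) + (z*M² - 4) = (M + z) + (-4 + z*M²) = -4 + M + z + z*M²)
T = 44528
T - L(-68, 15*(-4)) = 44528 - (-4 + 15*(-4) - 68 - 68*(15*(-4))²) = 44528 - (-4 - 60 - 68 - 68*(-60)²) = 44528 - (-4 - 60 - 68 - 68*3600) = 44528 - (-4 - 60 - 68 - 244800) = 44528 - 1*(-244932) = 44528 + 244932 = 289460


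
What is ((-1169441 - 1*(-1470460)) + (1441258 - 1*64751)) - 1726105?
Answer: -48579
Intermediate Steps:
((-1169441 - 1*(-1470460)) + (1441258 - 1*64751)) - 1726105 = ((-1169441 + 1470460) + (1441258 - 64751)) - 1726105 = (301019 + 1376507) - 1726105 = 1677526 - 1726105 = -48579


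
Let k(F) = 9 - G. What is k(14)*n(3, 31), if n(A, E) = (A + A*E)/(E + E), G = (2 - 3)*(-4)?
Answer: 240/31 ≈ 7.7419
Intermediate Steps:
G = 4 (G = -1*(-4) = 4)
n(A, E) = (A + A*E)/(2*E) (n(A, E) = (A + A*E)/((2*E)) = (A + A*E)*(1/(2*E)) = (A + A*E)/(2*E))
k(F) = 5 (k(F) = 9 - 1*4 = 9 - 4 = 5)
k(14)*n(3, 31) = 5*((½)*3*(1 + 31)/31) = 5*((½)*3*(1/31)*32) = 5*(48/31) = 240/31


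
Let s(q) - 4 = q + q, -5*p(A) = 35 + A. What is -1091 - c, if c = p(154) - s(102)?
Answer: -4226/5 ≈ -845.20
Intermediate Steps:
p(A) = -7 - A/5 (p(A) = -(35 + A)/5 = -7 - A/5)
s(q) = 4 + 2*q (s(q) = 4 + (q + q) = 4 + 2*q)
c = -1229/5 (c = (-7 - ⅕*154) - (4 + 2*102) = (-7 - 154/5) - (4 + 204) = -189/5 - 1*208 = -189/5 - 208 = -1229/5 ≈ -245.80)
-1091 - c = -1091 - 1*(-1229/5) = -1091 + 1229/5 = -4226/5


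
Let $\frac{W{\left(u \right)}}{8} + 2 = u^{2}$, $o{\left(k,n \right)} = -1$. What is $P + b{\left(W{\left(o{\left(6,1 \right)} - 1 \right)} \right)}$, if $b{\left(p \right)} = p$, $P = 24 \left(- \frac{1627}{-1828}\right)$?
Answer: $\frac{17074}{457} \approx 37.361$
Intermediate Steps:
$P = \frac{9762}{457}$ ($P = 24 \left(\left(-1627\right) \left(- \frac{1}{1828}\right)\right) = 24 \cdot \frac{1627}{1828} = \frac{9762}{457} \approx 21.361$)
$W{\left(u \right)} = -16 + 8 u^{2}$
$P + b{\left(W{\left(o{\left(6,1 \right)} - 1 \right)} \right)} = \frac{9762}{457} - \left(16 - 8 \left(-1 - 1\right)^{2}\right) = \frac{9762}{457} - \left(16 - 8 \left(-2\right)^{2}\right) = \frac{9762}{457} + \left(-16 + 8 \cdot 4\right) = \frac{9762}{457} + \left(-16 + 32\right) = \frac{9762}{457} + 16 = \frac{17074}{457}$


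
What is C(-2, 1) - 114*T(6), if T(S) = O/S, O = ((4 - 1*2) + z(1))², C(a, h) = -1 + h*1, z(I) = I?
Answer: -171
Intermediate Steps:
C(a, h) = -1 + h
O = 9 (O = ((4 - 1*2) + 1)² = ((4 - 2) + 1)² = (2 + 1)² = 3² = 9)
T(S) = 9/S
C(-2, 1) - 114*T(6) = (-1 + 1) - 1026/6 = 0 - 1026/6 = 0 - 114*3/2 = 0 - 171 = -171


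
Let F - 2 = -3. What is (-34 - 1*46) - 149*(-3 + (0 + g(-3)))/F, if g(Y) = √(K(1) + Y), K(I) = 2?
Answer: -527 + 149*I ≈ -527.0 + 149.0*I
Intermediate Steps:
F = -1 (F = 2 - 3 = -1)
g(Y) = √(2 + Y)
(-34 - 1*46) - 149*(-3 + (0 + g(-3)))/F = (-34 - 1*46) - 149*(-3 + (0 + √(2 - 3)))/(-1) = (-34 - 46) - 149*(-3 + (0 + √(-1)))*(-1) = -80 - 149*(-3 + (0 + I))*(-1) = -80 - 149*(-3 + I)*(-1) = -80 - 149*(3 - I) = -80 + (-447 + 149*I) = -527 + 149*I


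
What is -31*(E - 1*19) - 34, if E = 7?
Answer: 338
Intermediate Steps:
-31*(E - 1*19) - 34 = -31*(7 - 1*19) - 34 = -31*(7 - 19) - 34 = -31*(-12) - 34 = 372 - 34 = 338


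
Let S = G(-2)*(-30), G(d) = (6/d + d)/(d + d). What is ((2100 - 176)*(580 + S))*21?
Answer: 21919170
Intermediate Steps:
G(d) = (d + 6/d)/(2*d) (G(d) = (d + 6/d)/((2*d)) = (d + 6/d)*(1/(2*d)) = (d + 6/d)/(2*d))
S = -75/2 (S = (1/2 + 3/(-2)**2)*(-30) = (1/2 + 3*(1/4))*(-30) = (1/2 + 3/4)*(-30) = (5/4)*(-30) = -75/2 ≈ -37.500)
((2100 - 176)*(580 + S))*21 = ((2100 - 176)*(580 - 75/2))*21 = (1924*(1085/2))*21 = 1043770*21 = 21919170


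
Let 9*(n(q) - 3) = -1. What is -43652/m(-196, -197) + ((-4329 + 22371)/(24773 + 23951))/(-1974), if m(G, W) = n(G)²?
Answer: -1089995411767/208392548 ≈ -5230.5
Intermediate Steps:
n(q) = 26/9 (n(q) = 3 + (⅑)*(-1) = 3 - ⅑ = 26/9)
m(G, W) = 676/81 (m(G, W) = (26/9)² = 676/81)
-43652/m(-196, -197) + ((-4329 + 22371)/(24773 + 23951))/(-1974) = -43652/676/81 + ((-4329 + 22371)/(24773 + 23951))/(-1974) = -43652*81/676 + (18042/48724)*(-1/1974) = -883953/169 + (18042*(1/48724))*(-1/1974) = -883953/169 + (9021/24362)*(-1/1974) = -883953/169 - 3007/16030196 = -1089995411767/208392548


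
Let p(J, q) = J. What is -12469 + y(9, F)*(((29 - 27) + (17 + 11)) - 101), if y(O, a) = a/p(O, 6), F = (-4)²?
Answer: -113357/9 ≈ -12595.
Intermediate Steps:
F = 16
y(O, a) = a/O
-12469 + y(9, F)*(((29 - 27) + (17 + 11)) - 101) = -12469 + (16/9)*(((29 - 27) + (17 + 11)) - 101) = -12469 + (16*(⅑))*((2 + 28) - 101) = -12469 + 16*(30 - 101)/9 = -12469 + (16/9)*(-71) = -12469 - 1136/9 = -113357/9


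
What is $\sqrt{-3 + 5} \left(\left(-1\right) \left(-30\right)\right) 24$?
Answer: $720 \sqrt{2} \approx 1018.2$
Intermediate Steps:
$\sqrt{-3 + 5} \left(\left(-1\right) \left(-30\right)\right) 24 = \sqrt{2} \cdot 30 \cdot 24 = 30 \sqrt{2} \cdot 24 = 720 \sqrt{2}$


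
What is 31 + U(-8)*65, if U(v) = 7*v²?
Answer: 29151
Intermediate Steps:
31 + U(-8)*65 = 31 + (7*(-8)²)*65 = 31 + (7*64)*65 = 31 + 448*65 = 31 + 29120 = 29151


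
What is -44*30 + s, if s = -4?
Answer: -1324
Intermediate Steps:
-44*30 + s = -44*30 - 4 = -1320 - 4 = -1324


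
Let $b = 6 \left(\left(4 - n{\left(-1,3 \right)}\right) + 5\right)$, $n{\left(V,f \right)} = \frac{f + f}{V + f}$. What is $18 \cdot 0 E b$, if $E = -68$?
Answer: $0$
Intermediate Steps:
$n{\left(V,f \right)} = \frac{2 f}{V + f}$
$b = 36$ ($b = 6 \left(\left(4 - 2 \cdot 3 \frac{1}{-1 + 3}\right) + 5\right) = 6 \left(\left(4 - 2 \cdot 3 \cdot \frac{1}{2}\right) + 5\right) = 6 \left(\left(4 - 3\right) + 5\right) = 6 \left(1 + 5\right) = 6 \cdot 6 = 36$)
$18 \cdot 0 E b = 18 \cdot 0 \left(-68\right) 36 = 0 \left(-68\right) 36 = 0 \cdot 36 = 0$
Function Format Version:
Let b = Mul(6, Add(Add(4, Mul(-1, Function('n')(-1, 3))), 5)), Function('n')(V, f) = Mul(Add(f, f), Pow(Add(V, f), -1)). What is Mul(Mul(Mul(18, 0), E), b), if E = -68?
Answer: 0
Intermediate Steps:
Function('n')(V, f) = Mul(2, f, Pow(Add(V, f), -1)) (Function('n')(V, f) = Mul(Mul(2, f), Pow(Add(V, f), -1)) = Mul(2, f, Pow(Add(V, f), -1)))
b = 36 (b = Mul(6, Add(Add(4, Mul(-1, Mul(2, 3, Pow(Add(-1, 3), -1)))), 5)) = Mul(6, Add(Add(4, Mul(-1, Mul(2, 3, Pow(2, -1)))), 5)) = Mul(6, Add(Add(4, Mul(-1, Mul(2, 3, Rational(1, 2)))), 5)) = Mul(6, Add(Add(4, Mul(-1, 3)), 5)) = Mul(6, Add(Add(4, -3), 5)) = Mul(6, Add(1, 5)) = Mul(6, 6) = 36)
Mul(Mul(Mul(18, 0), E), b) = Mul(Mul(Mul(18, 0), -68), 36) = Mul(Mul(0, -68), 36) = Mul(0, 36) = 0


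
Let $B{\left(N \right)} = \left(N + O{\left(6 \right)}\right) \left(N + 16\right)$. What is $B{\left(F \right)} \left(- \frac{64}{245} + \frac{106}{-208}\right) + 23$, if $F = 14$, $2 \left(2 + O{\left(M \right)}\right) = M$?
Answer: $- \frac{825241}{2548} \approx -323.88$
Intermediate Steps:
$O{\left(M \right)} = -2 + \frac{M}{2}$
$B{\left(N \right)} = \left(1 + N\right) \left(16 + N\right)$ ($B{\left(N \right)} = \left(N + \left(-2 + \frac{1}{2} \cdot 6\right)\right) \left(N + 16\right) = \left(N + \left(-2 + 3\right)\right) \left(16 + N\right) = \left(N + 1\right) \left(16 + N\right) = \left(1 + N\right) \left(16 + N\right)$)
$B{\left(F \right)} \left(- \frac{64}{245} + \frac{106}{-208}\right) + 23 = \left(16 + 14^{2} + 17 \cdot 14\right) \left(- \frac{64}{245} + \frac{106}{-208}\right) + 23 = \left(16 + 196 + 238\right) \left(\left(-64\right) \frac{1}{245} + 106 \left(- \frac{1}{208}\right)\right) + 23 = 450 \left(- \frac{64}{245} - \frac{53}{104}\right) + 23 = 450 \left(- \frac{19641}{25480}\right) + 23 = - \frac{883845}{2548} + 23 = - \frac{825241}{2548}$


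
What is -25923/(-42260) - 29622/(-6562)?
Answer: 710966223/138655060 ≈ 5.1276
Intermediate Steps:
-25923/(-42260) - 29622/(-6562) = -25923*(-1/42260) - 29622*(-1/6562) = 25923/42260 + 14811/3281 = 710966223/138655060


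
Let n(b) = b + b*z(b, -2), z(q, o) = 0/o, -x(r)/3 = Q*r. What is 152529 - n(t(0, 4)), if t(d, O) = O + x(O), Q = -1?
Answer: 152513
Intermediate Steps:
x(r) = 3*r (x(r) = -(-3)*r = 3*r)
z(q, o) = 0
t(d, O) = 4*O (t(d, O) = O + 3*O = 4*O)
n(b) = b (n(b) = b + b*0 = b + 0 = b)
152529 - n(t(0, 4)) = 152529 - 4*4 = 152529 - 1*16 = 152529 - 16 = 152513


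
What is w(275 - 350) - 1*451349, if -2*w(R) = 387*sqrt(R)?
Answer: -451349 - 1935*I*sqrt(3)/2 ≈ -4.5135e+5 - 1675.8*I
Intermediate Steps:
w(R) = -387*sqrt(R)/2
w(275 - 350) - 1*451349 = -387*sqrt(275 - 350)/2 - 1*451349 = -1935*I*sqrt(3)/2 - 451349 = -451349 - 1935*I*sqrt(3)/2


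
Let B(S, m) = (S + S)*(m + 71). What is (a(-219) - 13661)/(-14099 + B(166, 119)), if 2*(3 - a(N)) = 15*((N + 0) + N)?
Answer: -10373/48981 ≈ -0.21178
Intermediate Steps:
B(S, m) = 2*S*(71 + m) (B(S, m) = (2*S)*(71 + m) = 2*S*(71 + m))
a(N) = 3 - 15*N (a(N) = 3 - 15*((N + 0) + N)/2 = 3 - 15*(N + N)/2 = 3 - 15*2*N/2 = 3 - 15*N)
(a(-219) - 13661)/(-14099 + B(166, 119)) = ((3 - 15*(-219)) - 13661)/(-14099 + 2*166*(71 + 119)) = ((3 + 3285) - 13661)/(-14099 + 2*166*190) = (3288 - 13661)/(-14099 + 63080) = -10373/48981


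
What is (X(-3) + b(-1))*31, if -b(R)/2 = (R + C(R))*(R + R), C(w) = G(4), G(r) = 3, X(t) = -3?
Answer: 155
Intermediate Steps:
C(w) = 3
b(R) = -4*R*(3 + R) (b(R) = -2*(R + 3)*(R + R) = -2*(3 + R)*2*R = -4*R*(3 + R))
(X(-3) + b(-1))*31 = (-3 - 4*(-1)*(3 - 1))*31 = (-3 - 4*(-1)*2)*31 = (-3 + 8)*31 = 5*31 = 155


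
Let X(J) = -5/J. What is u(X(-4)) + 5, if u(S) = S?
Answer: 25/4 ≈ 6.2500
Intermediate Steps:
u(X(-4)) + 5 = -5/(-4) + 5 = -5*(-1/4) + 5 = 5/4 + 5 = 25/4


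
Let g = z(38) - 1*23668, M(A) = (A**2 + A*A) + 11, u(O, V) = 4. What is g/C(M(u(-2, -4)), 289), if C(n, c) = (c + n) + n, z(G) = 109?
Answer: -7853/125 ≈ -62.824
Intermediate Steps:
M(A) = 11 + 2*A**2 (M(A) = (A**2 + A**2) + 11 = 2*A**2 + 11 = 11 + 2*A**2)
C(n, c) = c + 2*n
g = -23559 (g = 109 - 1*23668 = 109 - 23668 = -23559)
g/C(M(u(-2, -4)), 289) = -23559/(289 + 2*(11 + 2*4**2)) = -23559/(289 + 2*(11 + 2*16)) = -23559/(289 + 2*(11 + 32)) = -23559/(289 + 2*43) = -23559/(289 + 86) = -23559/375 = -23559*1/375 = -7853/125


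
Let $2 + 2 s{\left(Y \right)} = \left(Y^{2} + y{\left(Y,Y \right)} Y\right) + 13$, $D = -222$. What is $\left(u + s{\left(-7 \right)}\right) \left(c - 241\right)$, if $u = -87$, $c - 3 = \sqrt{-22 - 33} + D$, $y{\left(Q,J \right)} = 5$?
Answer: $34270 - \frac{149 i \sqrt{55}}{2} \approx 34270.0 - 552.51 i$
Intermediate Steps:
$c = -219 + i \sqrt{55}$ ($c = 3 - \left(222 - \sqrt{-22 - 33}\right) = 3 - \left(222 - \sqrt{-55}\right) = 3 - \left(222 - i \sqrt{55}\right) = -219 + i \sqrt{55} \approx -219.0 + 7.4162 i$)
$s{\left(Y \right)} = \frac{11}{2} + \frac{Y^{2}}{2} + \frac{5 Y}{2}$ ($s{\left(Y \right)} = -1 + \frac{\left(Y^{2} + 5 Y\right) + 13}{2} = -1 + \frac{13 + Y^{2} + 5 Y}{2} = -1 + \left(\frac{13}{2} + \frac{Y^{2}}{2} + \frac{5 Y}{2}\right) = \frac{11}{2} + \frac{Y^{2}}{2} + \frac{5 Y}{2}$)
$\left(u + s{\left(-7 \right)}\right) \left(c - 241\right) = \left(-87 + \left(\frac{11}{2} + \frac{\left(-7\right)^{2}}{2} + \frac{5}{2} \left(-7\right)\right)\right) \left(\left(-219 + i \sqrt{55}\right) - 241\right) = \left(-87 + \left(\frac{11}{2} + \frac{1}{2} \cdot 49 - \frac{35}{2}\right)\right) \left(-460 + i \sqrt{55}\right) = \left(-87 + \left(\frac{11}{2} + \frac{49}{2} - \frac{35}{2}\right)\right) \left(-460 + i \sqrt{55}\right) = \left(-87 + \frac{25}{2}\right) \left(-460 + i \sqrt{55}\right) = - \frac{149 \left(-460 + i \sqrt{55}\right)}{2} = 34270 - \frac{149 i \sqrt{55}}{2}$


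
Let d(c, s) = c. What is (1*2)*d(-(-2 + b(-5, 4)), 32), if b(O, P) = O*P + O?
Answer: 54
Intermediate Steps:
b(O, P) = O + O*P
(1*2)*d(-(-2 + b(-5, 4)), 32) = (1*2)*(-(-2 - 5*(1 + 4))) = 2*(-(-2 - 5*5)) = 2*(-(-2 - 25)) = 2*(-1*(-27)) = 2*27 = 54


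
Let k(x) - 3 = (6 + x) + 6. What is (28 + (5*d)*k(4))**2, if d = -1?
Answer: 4489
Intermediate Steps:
k(x) = 15 + x (k(x) = 3 + ((6 + x) + 6) = 3 + (12 + x) = 15 + x)
(28 + (5*d)*k(4))**2 = (28 + (5*(-1))*(15 + 4))**2 = (28 - 5*19)**2 = (28 - 95)**2 = (-67)**2 = 4489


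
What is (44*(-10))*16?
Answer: -7040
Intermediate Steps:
(44*(-10))*16 = -440*16 = -7040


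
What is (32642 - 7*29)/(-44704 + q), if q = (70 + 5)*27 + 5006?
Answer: -32439/37673 ≈ -0.86107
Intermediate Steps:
q = 7031 (q = 75*27 + 5006 = 2025 + 5006 = 7031)
(32642 - 7*29)/(-44704 + q) = (32642 - 7*29)/(-44704 + 7031) = (32642 - 203)/(-37673) = 32439*(-1/37673) = -32439/37673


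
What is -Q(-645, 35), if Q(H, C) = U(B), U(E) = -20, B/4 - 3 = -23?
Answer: 20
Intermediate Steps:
B = -80 (B = 12 + 4*(-23) = 12 - 92 = -80)
Q(H, C) = -20
-Q(-645, 35) = -1*(-20) = 20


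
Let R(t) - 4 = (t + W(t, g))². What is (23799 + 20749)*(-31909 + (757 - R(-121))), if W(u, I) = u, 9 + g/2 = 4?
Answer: -3996846560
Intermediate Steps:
g = -10 (g = -18 + 2*4 = -18 + 8 = -10)
R(t) = 4 + 4*t² (R(t) = 4 + (t + t)² = 4 + (2*t)² = 4 + 4*t²)
(23799 + 20749)*(-31909 + (757 - R(-121))) = (23799 + 20749)*(-31909 + (757 - (4 + 4*(-121)²))) = 44548*(-31909 + (757 - (4 + 4*14641))) = 44548*(-31909 + (757 - (4 + 58564))) = 44548*(-31909 + (757 - 1*58568)) = 44548*(-31909 + (757 - 58568)) = 44548*(-31909 - 57811) = 44548*(-89720) = -3996846560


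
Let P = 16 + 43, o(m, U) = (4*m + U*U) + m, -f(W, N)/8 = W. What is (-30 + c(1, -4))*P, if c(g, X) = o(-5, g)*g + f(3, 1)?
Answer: -4602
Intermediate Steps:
f(W, N) = -8*W
o(m, U) = U² + 5*m (o(m, U) = (4*m + U²) + m = (U² + 4*m) + m = U² + 5*m)
c(g, X) = -24 + g*(-25 + g²) (c(g, X) = (g² + 5*(-5))*g - 8*3 = (g² - 25)*g - 24 = (-25 + g²)*g - 24 = g*(-25 + g²) - 24 = -24 + g*(-25 + g²))
P = 59
(-30 + c(1, -4))*P = (-30 + (-24 + 1*(-25 + 1²)))*59 = (-30 + (-24 + 1*(-25 + 1)))*59 = (-30 + (-24 + 1*(-24)))*59 = (-30 + (-24 - 24))*59 = (-30 - 48)*59 = -78*59 = -4602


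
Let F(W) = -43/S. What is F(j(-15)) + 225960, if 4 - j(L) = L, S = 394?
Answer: 89028197/394 ≈ 2.2596e+5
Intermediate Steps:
j(L) = 4 - L
F(W) = -43/394
F(j(-15)) + 225960 = -43/394 + 225960 = 89028197/394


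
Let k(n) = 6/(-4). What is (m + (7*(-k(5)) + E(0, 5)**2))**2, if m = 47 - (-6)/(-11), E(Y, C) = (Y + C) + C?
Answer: 11923209/484 ≈ 24635.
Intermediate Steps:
k(n) = -3/2 (k(n) = 6*(-1/4) = -3/2)
E(Y, C) = Y + 2*C (E(Y, C) = (C + Y) + C = Y + 2*C)
m = 511/11 (m = 47 - (-6)*(-1)/11 = 47 - 1*6/11 = 47 - 6/11 = 511/11 ≈ 46.455)
(m + (7*(-k(5)) + E(0, 5)**2))**2 = (511/11 + (7*(-1*(-3/2)) + (0 + 2*5)**2))**2 = (511/11 + (7*(3/2) + (0 + 10)**2))**2 = (511/11 + (21/2 + 10**2))**2 = (511/11 + (21/2 + 100))**2 = (511/11 + 221/2)**2 = (3453/22)**2 = 11923209/484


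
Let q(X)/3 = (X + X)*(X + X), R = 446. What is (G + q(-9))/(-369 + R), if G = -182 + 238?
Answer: 1028/77 ≈ 13.351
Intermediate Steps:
G = 56
q(X) = 12*X² (q(X) = 3*((X + X)*(X + X)) = 3*((2*X)*(2*X)) = 3*(4*X²) = 12*X²)
(G + q(-9))/(-369 + R) = (56 + 12*(-9)²)/(-369 + 446) = (56 + 12*81)/77 = (56 + 972)*(1/77) = 1028*(1/77) = 1028/77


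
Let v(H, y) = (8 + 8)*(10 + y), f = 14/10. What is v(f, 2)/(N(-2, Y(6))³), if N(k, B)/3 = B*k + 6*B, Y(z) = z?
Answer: 1/1944 ≈ 0.00051440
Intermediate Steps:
f = 7/5 (f = 14*(⅒) = 7/5 ≈ 1.4000)
N(k, B) = 18*B + 3*B*k (N(k, B) = 3*(B*k + 6*B) = 3*(6*B + B*k) = 18*B + 3*B*k)
v(H, y) = 160 + 16*y (v(H, y) = 16*(10 + y) = 160 + 16*y)
v(f, 2)/(N(-2, Y(6))³) = (160 + 16*2)/((3*6*(6 - 2))³) = (160 + 32)/((3*6*4)³) = 192/(72³) = 192/373248 = 192*(1/373248) = 1/1944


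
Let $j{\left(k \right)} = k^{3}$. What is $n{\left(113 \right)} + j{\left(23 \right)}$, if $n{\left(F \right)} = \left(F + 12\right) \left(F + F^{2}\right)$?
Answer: $1622417$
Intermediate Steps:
$n{\left(F \right)} = \left(12 + F\right) \left(F + F^{2}\right)$
$n{\left(113 \right)} + j{\left(23 \right)} = 113 \left(12 + 113^{2} + 13 \cdot 113\right) + 23^{3} = 113 \left(12 + 12769 + 1469\right) + 12167 = 113 \cdot 14250 + 12167 = 1610250 + 12167 = 1622417$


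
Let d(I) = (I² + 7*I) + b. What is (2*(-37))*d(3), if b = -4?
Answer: -1924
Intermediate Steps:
d(I) = -4 + I² + 7*I (d(I) = (I² + 7*I) - 4 = -4 + I² + 7*I)
(2*(-37))*d(3) = (2*(-37))*(-4 + 3² + 7*3) = -74*(-4 + 9 + 21) = -74*26 = -1924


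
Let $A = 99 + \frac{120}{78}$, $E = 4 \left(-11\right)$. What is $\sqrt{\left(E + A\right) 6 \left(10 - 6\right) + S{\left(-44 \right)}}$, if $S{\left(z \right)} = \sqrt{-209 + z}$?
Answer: $\frac{\sqrt{229320 + 169 i \sqrt{253}}}{13} \approx 36.837 + 0.2159 i$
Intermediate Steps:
$E = -44$
$A = \frac{1307}{13}$ ($A = 99 + 120 \cdot \frac{1}{78} = 99 + \frac{20}{13} = \frac{1307}{13} \approx 100.54$)
$\sqrt{\left(E + A\right) 6 \left(10 - 6\right) + S{\left(-44 \right)}} = \sqrt{\left(-44 + \frac{1307}{13}\right) 6 \left(10 - 6\right) + \sqrt{-209 - 44}} = \sqrt{\frac{735 \cdot 6 \cdot 4}{13} + \sqrt{-253}} = \sqrt{\frac{735}{13} \cdot 24 + i \sqrt{253}} = \sqrt{\frac{17640}{13} + i \sqrt{253}}$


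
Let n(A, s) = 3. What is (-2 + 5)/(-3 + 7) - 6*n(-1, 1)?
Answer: -69/4 ≈ -17.250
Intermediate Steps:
(-2 + 5)/(-3 + 7) - 6*n(-1, 1) = (-2 + 5)/(-3 + 7) - 6*3 = 3/4 - 18 = 3*(¼) - 18 = ¾ - 18 = -69/4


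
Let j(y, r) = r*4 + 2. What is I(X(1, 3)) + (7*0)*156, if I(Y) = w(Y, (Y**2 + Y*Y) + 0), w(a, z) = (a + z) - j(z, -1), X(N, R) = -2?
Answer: 8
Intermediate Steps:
j(y, r) = 2 + 4*r (j(y, r) = 4*r + 2 = 2 + 4*r)
w(a, z) = 2 + a + z (w(a, z) = (a + z) - (2 + 4*(-1)) = (a + z) - (2 - 4) = (a + z) - 1*(-2) = (a + z) + 2 = 2 + a + z)
I(Y) = 2 + Y + 2*Y**2 (I(Y) = 2 + Y + ((Y**2 + Y*Y) + 0) = 2 + Y + ((Y**2 + Y**2) + 0) = 2 + Y + (2*Y**2 + 0) = 2 + Y + 2*Y**2)
I(X(1, 3)) + (7*0)*156 = (2 - 2 + 2*(-2)**2) + (7*0)*156 = (2 - 2 + 2*4) + 0*156 = (2 - 2 + 8) + 0 = 8 + 0 = 8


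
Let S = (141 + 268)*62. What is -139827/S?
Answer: -139827/25358 ≈ -5.5141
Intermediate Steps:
S = 25358 (S = 409*62 = 25358)
-139827/S = -139827/25358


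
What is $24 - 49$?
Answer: $-25$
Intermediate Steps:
$24 - 49 = -25$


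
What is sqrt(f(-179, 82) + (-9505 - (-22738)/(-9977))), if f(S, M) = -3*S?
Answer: I*sqrt(892906321098)/9977 ≈ 94.712*I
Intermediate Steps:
sqrt(f(-179, 82) + (-9505 - (-22738)/(-9977))) = sqrt(-3*(-179) + (-9505 - (-22738)/(-9977))) = sqrt(537 + (-9505 - (-22738)*(-1)/9977)) = sqrt(537 + (-9505 - 1*22738/9977)) = sqrt(537 + (-9505 - 22738/9977)) = sqrt(537 - 94854123/9977) = sqrt(-89496474/9977) = I*sqrt(892906321098)/9977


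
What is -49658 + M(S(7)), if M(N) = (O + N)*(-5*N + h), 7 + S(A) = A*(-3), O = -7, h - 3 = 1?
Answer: -54698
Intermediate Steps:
h = 4 (h = 3 + 1 = 4)
S(A) = -7 - 3*A (S(A) = -7 + A*(-3) = -7 - 3*A)
M(N) = (-7 + N)*(4 - 5*N) (M(N) = (-7 + N)*(-5*N + 4) = (-7 + N)*(4 - 5*N))
-49658 + M(S(7)) = -49658 + (-28 - 5*(-7 - 3*7)**2 + 39*(-7 - 3*7)) = -49658 + (-28 - 5*(-7 - 21)**2 + 39*(-7 - 21)) = -49658 + (-28 - 5*(-28)**2 + 39*(-28)) = -49658 + (-28 - 5*784 - 1092) = -49658 + (-28 - 3920 - 1092) = -49658 - 5040 = -54698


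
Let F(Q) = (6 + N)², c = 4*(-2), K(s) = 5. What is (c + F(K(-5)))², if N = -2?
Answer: 64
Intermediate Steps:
c = -8
F(Q) = 16 (F(Q) = (6 - 2)² = 4² = 16)
(c + F(K(-5)))² = (-8 + 16)² = 8² = 64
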